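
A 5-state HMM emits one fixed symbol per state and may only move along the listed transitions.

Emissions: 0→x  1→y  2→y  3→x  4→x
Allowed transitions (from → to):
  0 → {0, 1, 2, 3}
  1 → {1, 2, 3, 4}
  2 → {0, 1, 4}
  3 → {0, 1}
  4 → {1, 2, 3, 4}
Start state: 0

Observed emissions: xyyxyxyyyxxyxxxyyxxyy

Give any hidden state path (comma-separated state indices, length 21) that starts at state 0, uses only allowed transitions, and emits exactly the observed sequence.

  0: obs=x cand={0,3,4} pick 0 [start]
  1: obs=y cand={1,2} pick 2 [0->2 ok]
  2: obs=y cand={1,2} pick 1 [2->1 ok]
  3: obs=x cand={0,3,4} pick 3 [1->3 ok]
  4: obs=y cand={1,2} pick 1 [3->1 ok]
  5: obs=x cand={0,3,4} pick 3 [1->3 ok]
  6: obs=y cand={1,2} pick 1 [3->1 ok]
  7: obs=y cand={1,2} pick 2 [1->2 ok]
  8: obs=y cand={1,2} pick 1 [2->1 ok]
  9: obs=x cand={0,3,4} pick 3 [1->3 ok]
  10: obs=x cand={0,3,4} pick 0 [3->0 ok]
  11: obs=y cand={1,2} pick 1 [0->1 ok]
  12: obs=x cand={0,3,4} pick 4 [1->4 ok]
  13: obs=x cand={0,3,4} pick 4 [4->4 ok]
  14: obs=x cand={0,3,4} pick 4 [4->4 ok]
  15: obs=y cand={1,2} pick 1 [4->1 ok]
  16: obs=y cand={1,2} pick 2 [1->2 ok]
  17: obs=x cand={0,3,4} pick 4 [2->4 ok]
  18: obs=x cand={0,3,4} pick 4 [4->4 ok]
  19: obs=y cand={1,2} pick 2 [4->2 ok]
  20: obs=y cand={1,2} pick 1 [2->1 ok]

0,2,1,3,1,3,1,2,1,3,0,1,4,4,4,1,2,4,4,2,1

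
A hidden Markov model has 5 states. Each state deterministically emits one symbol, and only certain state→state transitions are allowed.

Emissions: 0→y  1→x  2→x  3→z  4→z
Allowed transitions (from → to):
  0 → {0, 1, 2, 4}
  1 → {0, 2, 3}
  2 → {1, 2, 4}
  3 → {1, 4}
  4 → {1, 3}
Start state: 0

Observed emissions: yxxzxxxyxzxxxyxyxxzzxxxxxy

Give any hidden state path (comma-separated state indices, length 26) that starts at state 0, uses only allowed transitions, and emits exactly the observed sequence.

  [0] y  {0}  => 0  start
  [1] x  {1,2}  => 1  0->1 ok
  [2] x  {1,2}  => 2  1->2 ok
  [3] z  {3,4}  => 4  2->4 ok
  [4] x  {1,2}  => 1  4->1 ok
  [5] x  {1,2}  => 2  1->2 ok
  [6] x  {1,2}  => 1  2->1 ok
  [7] y  {0}  => 0  1->0 ok
  [8] x  {1,2}  => 2  0->2 ok
  [9] z  {3,4}  => 4  2->4 ok
  [10] x  {1,2}  => 1  4->1 ok
  [11] x  {1,2}  => 2  1->2 ok
  [12] x  {1,2}  => 1  2->1 ok
  [13] y  {0}  => 0  1->0 ok
  [14] x  {1,2}  => 1  0->1 ok
  [15] y  {0}  => 0  1->0 ok
  [16] x  {1,2}  => 1  0->1 ok
  [17] x  {1,2}  => 2  1->2 ok
  [18] z  {3,4}  => 4  2->4 ok
  [19] z  {3,4}  => 3  4->3 ok
  [20] x  {1,2}  => 1  3->1 ok
  [21] x  {1,2}  => 2  1->2 ok
  [22] x  {1,2}  => 2  2->2 ok
  [23] x  {1,2}  => 2  2->2 ok
  [24] x  {1,2}  => 1  2->1 ok
  [25] y  {0}  => 0  1->0 ok

0,1,2,4,1,2,1,0,2,4,1,2,1,0,1,0,1,2,4,3,1,2,2,2,1,0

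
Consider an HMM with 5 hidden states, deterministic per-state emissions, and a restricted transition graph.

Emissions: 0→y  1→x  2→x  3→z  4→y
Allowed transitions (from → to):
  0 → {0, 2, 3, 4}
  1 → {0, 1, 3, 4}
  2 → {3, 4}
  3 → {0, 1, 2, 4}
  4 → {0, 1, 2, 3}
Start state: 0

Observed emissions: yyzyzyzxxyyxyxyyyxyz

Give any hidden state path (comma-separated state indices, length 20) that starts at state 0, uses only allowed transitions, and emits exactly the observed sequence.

  pos 0: y in {0,4}, choose 0; start
  pos 1: y in {0,4}, choose 4; 0->4 ok
  pos 2: z in {3}, choose 3; 4->3 ok
  pos 3: y in {0,4}, choose 0; 3->0 ok
  pos 4: z in {3}, choose 3; 0->3 ok
  pos 5: y in {0,4}, choose 0; 3->0 ok
  pos 6: z in {3}, choose 3; 0->3 ok
  pos 7: x in {1,2}, choose 1; 3->1 ok
  pos 8: x in {1,2}, choose 1; 1->1 ok
  pos 9: y in {0,4}, choose 0; 1->0 ok
  pos 10: y in {0,4}, choose 0; 0->0 ok
  pos 11: x in {1,2}, choose 2; 0->2 ok
  pos 12: y in {0,4}, choose 4; 2->4 ok
  pos 13: x in {1,2}, choose 2; 4->2 ok
  pos 14: y in {0,4}, choose 4; 2->4 ok
  pos 15: y in {0,4}, choose 0; 4->0 ok
  pos 16: y in {0,4}, choose 4; 0->4 ok
  pos 17: x in {1,2}, choose 2; 4->2 ok
  pos 18: y in {0,4}, choose 4; 2->4 ok
  pos 19: z in {3}, choose 3; 4->3 ok

0,4,3,0,3,0,3,1,1,0,0,2,4,2,4,0,4,2,4,3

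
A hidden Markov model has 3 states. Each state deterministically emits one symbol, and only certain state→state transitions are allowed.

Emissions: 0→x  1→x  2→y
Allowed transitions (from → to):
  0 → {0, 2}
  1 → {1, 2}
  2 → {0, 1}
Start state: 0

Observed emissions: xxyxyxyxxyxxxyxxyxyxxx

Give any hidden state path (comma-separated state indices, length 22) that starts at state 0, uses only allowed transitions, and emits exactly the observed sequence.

0,0,2,1,2,1,2,0,0,2,1,1,1,2,1,1,2,0,2,0,0,0

  [0] x  {0,1}  => 0  start
  [1] x  {0,1}  => 0  0->0 ok
  [2] y  {2}  => 2  0->2 ok
  [3] x  {0,1}  => 1  2->1 ok
  [4] y  {2}  => 2  1->2 ok
  [5] x  {0,1}  => 1  2->1 ok
  [6] y  {2}  => 2  1->2 ok
  [7] x  {0,1}  => 0  2->0 ok
  [8] x  {0,1}  => 0  0->0 ok
  [9] y  {2}  => 2  0->2 ok
  [10] x  {0,1}  => 1  2->1 ok
  [11] x  {0,1}  => 1  1->1 ok
  [12] x  {0,1}  => 1  1->1 ok
  [13] y  {2}  => 2  1->2 ok
  [14] x  {0,1}  => 1  2->1 ok
  [15] x  {0,1}  => 1  1->1 ok
  [16] y  {2}  => 2  1->2 ok
  [17] x  {0,1}  => 0  2->0 ok
  [18] y  {2}  => 2  0->2 ok
  [19] x  {0,1}  => 0  2->0 ok
  [20] x  {0,1}  => 0  0->0 ok
  [21] x  {0,1}  => 0  0->0 ok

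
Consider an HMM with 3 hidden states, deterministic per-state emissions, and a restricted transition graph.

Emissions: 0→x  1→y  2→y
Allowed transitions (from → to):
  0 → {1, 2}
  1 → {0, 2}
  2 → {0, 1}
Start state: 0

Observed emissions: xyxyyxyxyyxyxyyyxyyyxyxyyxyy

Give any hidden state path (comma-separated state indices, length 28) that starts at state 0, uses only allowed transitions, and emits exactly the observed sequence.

  pos 0: x in {0}, choose 0; start
  pos 1: y in {1,2}, choose 1; 0->1 ok
  pos 2: x in {0}, choose 0; 1->0 ok
  pos 3: y in {1,2}, choose 1; 0->1 ok
  pos 4: y in {1,2}, choose 2; 1->2 ok
  pos 5: x in {0}, choose 0; 2->0 ok
  pos 6: y in {1,2}, choose 1; 0->1 ok
  pos 7: x in {0}, choose 0; 1->0 ok
  pos 8: y in {1,2}, choose 2; 0->2 ok
  pos 9: y in {1,2}, choose 1; 2->1 ok
  pos 10: x in {0}, choose 0; 1->0 ok
  pos 11: y in {1,2}, choose 1; 0->1 ok
  pos 12: x in {0}, choose 0; 1->0 ok
  pos 13: y in {1,2}, choose 2; 0->2 ok
  pos 14: y in {1,2}, choose 1; 2->1 ok
  pos 15: y in {1,2}, choose 2; 1->2 ok
  pos 16: x in {0}, choose 0; 2->0 ok
  pos 17: y in {1,2}, choose 2; 0->2 ok
  pos 18: y in {1,2}, choose 1; 2->1 ok
  pos 19: y in {1,2}, choose 2; 1->2 ok
  pos 20: x in {0}, choose 0; 2->0 ok
  pos 21: y in {1,2}, choose 1; 0->1 ok
  pos 22: x in {0}, choose 0; 1->0 ok
  pos 23: y in {1,2}, choose 1; 0->1 ok
  pos 24: y in {1,2}, choose 2; 1->2 ok
  pos 25: x in {0}, choose 0; 2->0 ok
  pos 26: y in {1,2}, choose 2; 0->2 ok
  pos 27: y in {1,2}, choose 1; 2->1 ok

0,1,0,1,2,0,1,0,2,1,0,1,0,2,1,2,0,2,1,2,0,1,0,1,2,0,2,1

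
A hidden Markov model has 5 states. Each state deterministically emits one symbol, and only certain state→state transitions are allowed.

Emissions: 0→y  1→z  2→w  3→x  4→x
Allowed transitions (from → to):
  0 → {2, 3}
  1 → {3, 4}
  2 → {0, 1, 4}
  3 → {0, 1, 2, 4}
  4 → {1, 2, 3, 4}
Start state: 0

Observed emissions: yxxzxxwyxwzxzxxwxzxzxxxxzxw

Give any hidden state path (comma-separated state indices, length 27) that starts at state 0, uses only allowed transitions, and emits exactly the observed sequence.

0,3,4,1,4,3,2,0,3,2,1,4,1,3,4,2,4,1,3,1,3,4,4,4,1,3,2

  [0] y  {0}  => 0  start
  [1] x  {3,4}  => 3  0->3 ok
  [2] x  {3,4}  => 4  3->4 ok
  [3] z  {1}  => 1  4->1 ok
  [4] x  {3,4}  => 4  1->4 ok
  [5] x  {3,4}  => 3  4->3 ok
  [6] w  {2}  => 2  3->2 ok
  [7] y  {0}  => 0  2->0 ok
  [8] x  {3,4}  => 3  0->3 ok
  [9] w  {2}  => 2  3->2 ok
  [10] z  {1}  => 1  2->1 ok
  [11] x  {3,4}  => 4  1->4 ok
  [12] z  {1}  => 1  4->1 ok
  [13] x  {3,4}  => 3  1->3 ok
  [14] x  {3,4}  => 4  3->4 ok
  [15] w  {2}  => 2  4->2 ok
  [16] x  {3,4}  => 4  2->4 ok
  [17] z  {1}  => 1  4->1 ok
  [18] x  {3,4}  => 3  1->3 ok
  [19] z  {1}  => 1  3->1 ok
  [20] x  {3,4}  => 3  1->3 ok
  [21] x  {3,4}  => 4  3->4 ok
  [22] x  {3,4}  => 4  4->4 ok
  [23] x  {3,4}  => 4  4->4 ok
  [24] z  {1}  => 1  4->1 ok
  [25] x  {3,4}  => 3  1->3 ok
  [26] w  {2}  => 2  3->2 ok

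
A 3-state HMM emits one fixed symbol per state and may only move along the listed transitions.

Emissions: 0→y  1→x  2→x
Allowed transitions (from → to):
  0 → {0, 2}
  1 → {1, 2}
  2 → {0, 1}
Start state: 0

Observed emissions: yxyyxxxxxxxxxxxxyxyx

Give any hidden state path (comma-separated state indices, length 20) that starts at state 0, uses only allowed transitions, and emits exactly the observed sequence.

  0: obs=y cand={0} pick 0 [start]
  1: obs=x cand={1,2} pick 2 [0->2 ok]
  2: obs=y cand={0} pick 0 [2->0 ok]
  3: obs=y cand={0} pick 0 [0->0 ok]
  4: obs=x cand={1,2} pick 2 [0->2 ok]
  5: obs=x cand={1,2} pick 1 [2->1 ok]
  6: obs=x cand={1,2} pick 1 [1->1 ok]
  7: obs=x cand={1,2} pick 1 [1->1 ok]
  8: obs=x cand={1,2} pick 1 [1->1 ok]
  9: obs=x cand={1,2} pick 1 [1->1 ok]
  10: obs=x cand={1,2} pick 2 [1->2 ok]
  11: obs=x cand={1,2} pick 1 [2->1 ok]
  12: obs=x cand={1,2} pick 1 [1->1 ok]
  13: obs=x cand={1,2} pick 1 [1->1 ok]
  14: obs=x cand={1,2} pick 1 [1->1 ok]
  15: obs=x cand={1,2} pick 2 [1->2 ok]
  16: obs=y cand={0} pick 0 [2->0 ok]
  17: obs=x cand={1,2} pick 2 [0->2 ok]
  18: obs=y cand={0} pick 0 [2->0 ok]
  19: obs=x cand={1,2} pick 2 [0->2 ok]

0,2,0,0,2,1,1,1,1,1,2,1,1,1,1,2,0,2,0,2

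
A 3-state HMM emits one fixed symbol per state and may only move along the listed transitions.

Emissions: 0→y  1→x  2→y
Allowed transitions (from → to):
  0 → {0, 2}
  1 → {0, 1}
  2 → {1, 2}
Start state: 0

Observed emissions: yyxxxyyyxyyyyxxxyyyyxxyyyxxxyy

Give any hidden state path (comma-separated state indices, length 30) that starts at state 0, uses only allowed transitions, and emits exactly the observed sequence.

  [0] y  {0,2}  => 0  start
  [1] y  {0,2}  => 2  0->2 ok
  [2] x  {1}  => 1  2->1 ok
  [3] x  {1}  => 1  1->1 ok
  [4] x  {1}  => 1  1->1 ok
  [5] y  {0,2}  => 0  1->0 ok
  [6] y  {0,2}  => 0  0->0 ok
  [7] y  {0,2}  => 2  0->2 ok
  [8] x  {1}  => 1  2->1 ok
  [9] y  {0,2}  => 0  1->0 ok
  [10] y  {0,2}  => 0  0->0 ok
  [11] y  {0,2}  => 0  0->0 ok
  [12] y  {0,2}  => 2  0->2 ok
  [13] x  {1}  => 1  2->1 ok
  [14] x  {1}  => 1  1->1 ok
  [15] x  {1}  => 1  1->1 ok
  [16] y  {0,2}  => 0  1->0 ok
  [17] y  {0,2}  => 0  0->0 ok
  [18] y  {0,2}  => 2  0->2 ok
  [19] y  {0,2}  => 2  2->2 ok
  [20] x  {1}  => 1  2->1 ok
  [21] x  {1}  => 1  1->1 ok
  [22] y  {0,2}  => 0  1->0 ok
  [23] y  {0,2}  => 2  0->2 ok
  [24] y  {0,2}  => 2  2->2 ok
  [25] x  {1}  => 1  2->1 ok
  [26] x  {1}  => 1  1->1 ok
  [27] x  {1}  => 1  1->1 ok
  [28] y  {0,2}  => 0  1->0 ok
  [29] y  {0,2}  => 2  0->2 ok

0,2,1,1,1,0,0,2,1,0,0,0,2,1,1,1,0,0,2,2,1,1,0,2,2,1,1,1,0,2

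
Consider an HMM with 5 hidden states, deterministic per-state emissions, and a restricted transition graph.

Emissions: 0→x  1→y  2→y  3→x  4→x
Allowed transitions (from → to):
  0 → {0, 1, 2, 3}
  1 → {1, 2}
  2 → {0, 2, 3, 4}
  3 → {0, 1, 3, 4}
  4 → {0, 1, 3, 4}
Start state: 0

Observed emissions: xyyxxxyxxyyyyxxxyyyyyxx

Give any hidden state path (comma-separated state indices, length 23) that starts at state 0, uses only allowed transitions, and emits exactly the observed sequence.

  pos 0: x in {0,3,4}, choose 0; start
  pos 1: y in {1,2}, choose 1; 0->1 ok
  pos 2: y in {1,2}, choose 2; 1->2 ok
  pos 3: x in {0,3,4}, choose 4; 2->4 ok
  pos 4: x in {0,3,4}, choose 4; 4->4 ok
  pos 5: x in {0,3,4}, choose 0; 4->0 ok
  pos 6: y in {1,2}, choose 2; 0->2 ok
  pos 7: x in {0,3,4}, choose 3; 2->3 ok
  pos 8: x in {0,3,4}, choose 0; 3->0 ok
  pos 9: y in {1,2}, choose 1; 0->1 ok
  pos 10: y in {1,2}, choose 1; 1->1 ok
  pos 11: y in {1,2}, choose 1; 1->1 ok
  pos 12: y in {1,2}, choose 2; 1->2 ok
  pos 13: x in {0,3,4}, choose 4; 2->4 ok
  pos 14: x in {0,3,4}, choose 4; 4->4 ok
  pos 15: x in {0,3,4}, choose 4; 4->4 ok
  pos 16: y in {1,2}, choose 1; 4->1 ok
  pos 17: y in {1,2}, choose 1; 1->1 ok
  pos 18: y in {1,2}, choose 1; 1->1 ok
  pos 19: y in {1,2}, choose 1; 1->1 ok
  pos 20: y in {1,2}, choose 2; 1->2 ok
  pos 21: x in {0,3,4}, choose 0; 2->0 ok
  pos 22: x in {0,3,4}, choose 0; 0->0 ok

0,1,2,4,4,0,2,3,0,1,1,1,2,4,4,4,1,1,1,1,2,0,0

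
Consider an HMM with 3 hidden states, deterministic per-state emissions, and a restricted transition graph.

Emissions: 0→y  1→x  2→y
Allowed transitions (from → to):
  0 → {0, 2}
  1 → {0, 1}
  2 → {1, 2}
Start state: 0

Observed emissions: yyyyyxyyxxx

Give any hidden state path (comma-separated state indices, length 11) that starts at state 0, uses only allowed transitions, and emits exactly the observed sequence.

  pos 0: y in {0,2}, choose 0; start
  pos 1: y in {0,2}, choose 0; 0->0 ok
  pos 2: y in {0,2}, choose 2; 0->2 ok
  pos 3: y in {0,2}, choose 2; 2->2 ok
  pos 4: y in {0,2}, choose 2; 2->2 ok
  pos 5: x in {1}, choose 1; 2->1 ok
  pos 6: y in {0,2}, choose 0; 1->0 ok
  pos 7: y in {0,2}, choose 2; 0->2 ok
  pos 8: x in {1}, choose 1; 2->1 ok
  pos 9: x in {1}, choose 1; 1->1 ok
  pos 10: x in {1}, choose 1; 1->1 ok

0,0,2,2,2,1,0,2,1,1,1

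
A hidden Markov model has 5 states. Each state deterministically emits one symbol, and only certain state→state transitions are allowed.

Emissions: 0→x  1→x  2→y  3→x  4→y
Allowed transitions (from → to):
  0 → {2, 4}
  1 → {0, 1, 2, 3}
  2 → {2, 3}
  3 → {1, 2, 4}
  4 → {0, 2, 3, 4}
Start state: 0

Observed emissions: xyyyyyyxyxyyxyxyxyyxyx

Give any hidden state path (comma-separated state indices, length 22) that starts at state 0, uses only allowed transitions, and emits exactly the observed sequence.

  t0 'x' -> {0,1,3}, take 0 (start)
  t1 'y' -> {2,4}, take 4 (0->4 ok)
  t2 'y' -> {2,4}, take 2 (4->2 ok)
  t3 'y' -> {2,4}, take 2 (2->2 ok)
  t4 'y' -> {2,4}, take 2 (2->2 ok)
  t5 'y' -> {2,4}, take 2 (2->2 ok)
  t6 'y' -> {2,4}, take 2 (2->2 ok)
  t7 'x' -> {0,1,3}, take 3 (2->3 ok)
  t8 'y' -> {2,4}, take 4 (3->4 ok)
  t9 'x' -> {0,1,3}, take 3 (4->3 ok)
  t10 'y' -> {2,4}, take 4 (3->4 ok)
  t11 'y' -> {2,4}, take 2 (4->2 ok)
  t12 'x' -> {0,1,3}, take 3 (2->3 ok)
  t13 'y' -> {2,4}, take 4 (3->4 ok)
  t14 'x' -> {0,1,3}, take 0 (4->0 ok)
  t15 'y' -> {2,4}, take 2 (0->2 ok)
  t16 'x' -> {0,1,3}, take 3 (2->3 ok)
  t17 'y' -> {2,4}, take 4 (3->4 ok)
  t18 'y' -> {2,4}, take 4 (4->4 ok)
  t19 'x' -> {0,1,3}, take 0 (4->0 ok)
  t20 'y' -> {2,4}, take 2 (0->2 ok)
  t21 'x' -> {0,1,3}, take 3 (2->3 ok)

0,4,2,2,2,2,2,3,4,3,4,2,3,4,0,2,3,4,4,0,2,3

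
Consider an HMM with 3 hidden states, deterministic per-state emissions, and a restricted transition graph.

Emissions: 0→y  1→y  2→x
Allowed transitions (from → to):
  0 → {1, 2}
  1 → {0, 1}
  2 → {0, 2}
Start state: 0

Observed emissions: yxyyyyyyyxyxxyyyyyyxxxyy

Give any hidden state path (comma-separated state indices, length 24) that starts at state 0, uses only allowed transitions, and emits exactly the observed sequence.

  [0] y  {0,1}  => 0  start
  [1] x  {2}  => 2  0->2 ok
  [2] y  {0,1}  => 0  2->0 ok
  [3] y  {0,1}  => 1  0->1 ok
  [4] y  {0,1}  => 0  1->0 ok
  [5] y  {0,1}  => 1  0->1 ok
  [6] y  {0,1}  => 1  1->1 ok
  [7] y  {0,1}  => 1  1->1 ok
  [8] y  {0,1}  => 0  1->0 ok
  [9] x  {2}  => 2  0->2 ok
  [10] y  {0,1}  => 0  2->0 ok
  [11] x  {2}  => 2  0->2 ok
  [12] x  {2}  => 2  2->2 ok
  [13] y  {0,1}  => 0  2->0 ok
  [14] y  {0,1}  => 1  0->1 ok
  [15] y  {0,1}  => 1  1->1 ok
  [16] y  {0,1}  => 1  1->1 ok
  [17] y  {0,1}  => 1  1->1 ok
  [18] y  {0,1}  => 0  1->0 ok
  [19] x  {2}  => 2  0->2 ok
  [20] x  {2}  => 2  2->2 ok
  [21] x  {2}  => 2  2->2 ok
  [22] y  {0,1}  => 0  2->0 ok
  [23] y  {0,1}  => 1  0->1 ok

0,2,0,1,0,1,1,1,0,2,0,2,2,0,1,1,1,1,0,2,2,2,0,1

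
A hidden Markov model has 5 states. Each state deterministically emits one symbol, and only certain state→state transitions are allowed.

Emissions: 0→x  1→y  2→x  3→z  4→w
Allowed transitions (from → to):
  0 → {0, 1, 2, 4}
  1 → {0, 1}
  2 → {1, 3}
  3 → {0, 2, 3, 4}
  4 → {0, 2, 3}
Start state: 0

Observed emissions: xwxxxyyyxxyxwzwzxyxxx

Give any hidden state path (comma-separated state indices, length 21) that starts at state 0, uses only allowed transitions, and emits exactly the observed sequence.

  pos 0: x in {0,2}, choose 0; start
  pos 1: w in {4}, choose 4; 0->4 ok
  pos 2: x in {0,2}, choose 0; 4->0 ok
  pos 3: x in {0,2}, choose 0; 0->0 ok
  pos 4: x in {0,2}, choose 2; 0->2 ok
  pos 5: y in {1}, choose 1; 2->1 ok
  pos 6: y in {1}, choose 1; 1->1 ok
  pos 7: y in {1}, choose 1; 1->1 ok
  pos 8: x in {0,2}, choose 0; 1->0 ok
  pos 9: x in {0,2}, choose 0; 0->0 ok
  pos 10: y in {1}, choose 1; 0->1 ok
  pos 11: x in {0,2}, choose 0; 1->0 ok
  pos 12: w in {4}, choose 4; 0->4 ok
  pos 13: z in {3}, choose 3; 4->3 ok
  pos 14: w in {4}, choose 4; 3->4 ok
  pos 15: z in {3}, choose 3; 4->3 ok
  pos 16: x in {0,2}, choose 2; 3->2 ok
  pos 17: y in {1}, choose 1; 2->1 ok
  pos 18: x in {0,2}, choose 0; 1->0 ok
  pos 19: x in {0,2}, choose 0; 0->0 ok
  pos 20: x in {0,2}, choose 0; 0->0 ok

0,4,0,0,2,1,1,1,0,0,1,0,4,3,4,3,2,1,0,0,0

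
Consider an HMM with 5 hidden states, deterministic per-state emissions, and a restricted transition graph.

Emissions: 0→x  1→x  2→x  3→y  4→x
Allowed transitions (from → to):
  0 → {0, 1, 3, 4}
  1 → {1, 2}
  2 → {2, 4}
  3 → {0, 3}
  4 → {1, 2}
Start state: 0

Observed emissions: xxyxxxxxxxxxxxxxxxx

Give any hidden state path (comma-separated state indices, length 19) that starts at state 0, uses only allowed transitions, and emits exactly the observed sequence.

  pos 0: x in {0,1,2,4}, choose 0; start
  pos 1: x in {0,1,2,4}, choose 0; 0->0 ok
  pos 2: y in {3}, choose 3; 0->3 ok
  pos 3: x in {0,1,2,4}, choose 0; 3->0 ok
  pos 4: x in {0,1,2,4}, choose 0; 0->0 ok
  pos 5: x in {0,1,2,4}, choose 4; 0->4 ok
  pos 6: x in {0,1,2,4}, choose 2; 4->2 ok
  pos 7: x in {0,1,2,4}, choose 2; 2->2 ok
  pos 8: x in {0,1,2,4}, choose 4; 2->4 ok
  pos 9: x in {0,1,2,4}, choose 2; 4->2 ok
  pos 10: x in {0,1,2,4}, choose 4; 2->4 ok
  pos 11: x in {0,1,2,4}, choose 2; 4->2 ok
  pos 12: x in {0,1,2,4}, choose 4; 2->4 ok
  pos 13: x in {0,1,2,4}, choose 2; 4->2 ok
  pos 14: x in {0,1,2,4}, choose 4; 2->4 ok
  pos 15: x in {0,1,2,4}, choose 2; 4->2 ok
  pos 16: x in {0,1,2,4}, choose 4; 2->4 ok
  pos 17: x in {0,1,2,4}, choose 2; 4->2 ok
  pos 18: x in {0,1,2,4}, choose 4; 2->4 ok

0,0,3,0,0,4,2,2,4,2,4,2,4,2,4,2,4,2,4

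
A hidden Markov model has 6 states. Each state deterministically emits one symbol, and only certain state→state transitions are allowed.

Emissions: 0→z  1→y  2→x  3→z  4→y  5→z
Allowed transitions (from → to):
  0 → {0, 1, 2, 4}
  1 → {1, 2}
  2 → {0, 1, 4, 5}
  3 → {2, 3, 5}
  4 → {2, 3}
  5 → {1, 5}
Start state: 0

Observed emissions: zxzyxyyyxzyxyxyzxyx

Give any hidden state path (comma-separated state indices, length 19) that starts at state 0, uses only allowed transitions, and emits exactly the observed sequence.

  [0] z  {0,3,5}  => 0  start
  [1] x  {2}  => 2  0->2 ok
  [2] z  {0,3,5}  => 5  2->5 ok
  [3] y  {1,4}  => 1  5->1 ok
  [4] x  {2}  => 2  1->2 ok
  [5] y  {1,4}  => 1  2->1 ok
  [6] y  {1,4}  => 1  1->1 ok
  [7] y  {1,4}  => 1  1->1 ok
  [8] x  {2}  => 2  1->2 ok
  [9] z  {0,3,5}  => 5  2->5 ok
  [10] y  {1,4}  => 1  5->1 ok
  [11] x  {2}  => 2  1->2 ok
  [12] y  {1,4}  => 1  2->1 ok
  [13] x  {2}  => 2  1->2 ok
  [14] y  {1,4}  => 4  2->4 ok
  [15] z  {0,3,5}  => 3  4->3 ok
  [16] x  {2}  => 2  3->2 ok
  [17] y  {1,4}  => 1  2->1 ok
  [18] x  {2}  => 2  1->2 ok

0,2,5,1,2,1,1,1,2,5,1,2,1,2,4,3,2,1,2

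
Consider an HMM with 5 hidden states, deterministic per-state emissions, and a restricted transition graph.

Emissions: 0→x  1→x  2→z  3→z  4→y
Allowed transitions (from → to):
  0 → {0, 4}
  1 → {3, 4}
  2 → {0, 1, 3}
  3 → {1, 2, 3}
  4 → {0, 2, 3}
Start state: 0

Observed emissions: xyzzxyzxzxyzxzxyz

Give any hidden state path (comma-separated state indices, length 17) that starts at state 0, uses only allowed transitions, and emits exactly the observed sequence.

  0: obs=x cand={0,1} pick 0 [start]
  1: obs=y cand={4} pick 4 [0->4 ok]
  2: obs=z cand={2,3} pick 2 [4->2 ok]
  3: obs=z cand={2,3} pick 3 [2->3 ok]
  4: obs=x cand={0,1} pick 1 [3->1 ok]
  5: obs=y cand={4} pick 4 [1->4 ok]
  6: obs=z cand={2,3} pick 2 [4->2 ok]
  7: obs=x cand={0,1} pick 1 [2->1 ok]
  8: obs=z cand={2,3} pick 3 [1->3 ok]
  9: obs=x cand={0,1} pick 1 [3->1 ok]
  10: obs=y cand={4} pick 4 [1->4 ok]
  11: obs=z cand={2,3} pick 2 [4->2 ok]
  12: obs=x cand={0,1} pick 1 [2->1 ok]
  13: obs=z cand={2,3} pick 3 [1->3 ok]
  14: obs=x cand={0,1} pick 1 [3->1 ok]
  15: obs=y cand={4} pick 4 [1->4 ok]
  16: obs=z cand={2,3} pick 3 [4->3 ok]

0,4,2,3,1,4,2,1,3,1,4,2,1,3,1,4,3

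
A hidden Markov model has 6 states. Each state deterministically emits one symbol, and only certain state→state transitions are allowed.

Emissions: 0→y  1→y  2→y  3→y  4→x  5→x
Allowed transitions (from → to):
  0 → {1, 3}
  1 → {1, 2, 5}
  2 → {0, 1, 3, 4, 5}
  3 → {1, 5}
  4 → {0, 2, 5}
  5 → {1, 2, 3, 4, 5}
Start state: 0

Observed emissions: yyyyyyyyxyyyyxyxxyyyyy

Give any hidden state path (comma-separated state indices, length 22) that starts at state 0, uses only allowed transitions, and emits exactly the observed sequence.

  pos 0: y in {0,1,2,3}, choose 0; start
  pos 1: y in {0,1,2,3}, choose 1; 0->1 ok
  pos 2: y in {0,1,2,3}, choose 2; 1->2 ok
  pos 3: y in {0,1,2,3}, choose 1; 2->1 ok
  pos 4: y in {0,1,2,3}, choose 1; 1->1 ok
  pos 5: y in {0,1,2,3}, choose 2; 1->2 ok
  pos 6: y in {0,1,2,3}, choose 0; 2->0 ok
  pos 7: y in {0,1,2,3}, choose 3; 0->3 ok
  pos 8: x in {4,5}, choose 5; 3->5 ok
  pos 9: y in {0,1,2,3}, choose 3; 5->3 ok
  pos 10: y in {0,1,2,3}, choose 1; 3->1 ok
  pos 11: y in {0,1,2,3}, choose 1; 1->1 ok
  pos 12: y in {0,1,2,3}, choose 2; 1->2 ok
  pos 13: x in {4,5}, choose 5; 2->5 ok
  pos 14: y in {0,1,2,3}, choose 3; 5->3 ok
  pos 15: x in {4,5}, choose 5; 3->5 ok
  pos 16: x in {4,5}, choose 5; 5->5 ok
  pos 17: y in {0,1,2,3}, choose 2; 5->2 ok
  pos 18: y in {0,1,2,3}, choose 1; 2->1 ok
  pos 19: y in {0,1,2,3}, choose 1; 1->1 ok
  pos 20: y in {0,1,2,3}, choose 2; 1->2 ok
  pos 21: y in {0,1,2,3}, choose 3; 2->3 ok

0,1,2,1,1,2,0,3,5,3,1,1,2,5,3,5,5,2,1,1,2,3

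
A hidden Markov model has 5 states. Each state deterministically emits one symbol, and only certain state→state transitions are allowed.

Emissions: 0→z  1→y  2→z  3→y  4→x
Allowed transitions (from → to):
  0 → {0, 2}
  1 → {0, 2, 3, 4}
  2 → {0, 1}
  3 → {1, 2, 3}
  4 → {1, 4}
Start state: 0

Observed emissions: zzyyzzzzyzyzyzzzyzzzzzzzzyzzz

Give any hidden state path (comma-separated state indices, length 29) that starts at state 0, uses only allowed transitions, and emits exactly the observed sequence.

  [0] z  {0,2}  => 0  start
  [1] z  {0,2}  => 2  0->2 ok
  [2] y  {1,3}  => 1  2->1 ok
  [3] y  {1,3}  => 3  1->3 ok
  [4] z  {0,2}  => 2  3->2 ok
  [5] z  {0,2}  => 0  2->0 ok
  [6] z  {0,2}  => 0  0->0 ok
  [7] z  {0,2}  => 2  0->2 ok
  [8] y  {1,3}  => 1  2->1 ok
  [9] z  {0,2}  => 2  1->2 ok
  [10] y  {1,3}  => 1  2->1 ok
  [11] z  {0,2}  => 2  1->2 ok
  [12] y  {1,3}  => 1  2->1 ok
  [13] z  {0,2}  => 0  1->0 ok
  [14] z  {0,2}  => 0  0->0 ok
  [15] z  {0,2}  => 2  0->2 ok
  [16] y  {1,3}  => 1  2->1 ok
  [17] z  {0,2}  => 2  1->2 ok
  [18] z  {0,2}  => 0  2->0 ok
  [19] z  {0,2}  => 0  0->0 ok
  [20] z  {0,2}  => 2  0->2 ok
  [21] z  {0,2}  => 0  2->0 ok
  [22] z  {0,2}  => 0  0->0 ok
  [23] z  {0,2}  => 0  0->0 ok
  [24] z  {0,2}  => 2  0->2 ok
  [25] y  {1,3}  => 1  2->1 ok
  [26] z  {0,2}  => 2  1->2 ok
  [27] z  {0,2}  => 0  2->0 ok
  [28] z  {0,2}  => 0  0->0 ok

0,2,1,3,2,0,0,2,1,2,1,2,1,0,0,2,1,2,0,0,2,0,0,0,2,1,2,0,0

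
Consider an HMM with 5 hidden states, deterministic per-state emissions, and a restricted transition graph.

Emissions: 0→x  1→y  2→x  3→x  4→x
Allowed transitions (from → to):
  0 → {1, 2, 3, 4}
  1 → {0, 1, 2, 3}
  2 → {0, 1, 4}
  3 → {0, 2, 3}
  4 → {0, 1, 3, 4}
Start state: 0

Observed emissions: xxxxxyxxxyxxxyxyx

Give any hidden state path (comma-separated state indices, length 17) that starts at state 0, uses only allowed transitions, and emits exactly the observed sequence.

  [0] x  {0,2,3,4}  => 0  start
  [1] x  {0,2,3,4}  => 3  0->3 ok
  [2] x  {0,2,3,4}  => 0  3->0 ok
  [3] x  {0,2,3,4}  => 3  0->3 ok
  [4] x  {0,2,3,4}  => 2  3->2 ok
  [5] y  {1}  => 1  2->1 ok
  [6] x  {0,2,3,4}  => 0  1->0 ok
  [7] x  {0,2,3,4}  => 4  0->4 ok
  [8] x  {0,2,3,4}  => 4  4->4 ok
  [9] y  {1}  => 1  4->1 ok
  [10] x  {0,2,3,4}  => 3  1->3 ok
  [11] x  {0,2,3,4}  => 3  3->3 ok
  [12] x  {0,2,3,4}  => 0  3->0 ok
  [13] y  {1}  => 1  0->1 ok
  [14] x  {0,2,3,4}  => 0  1->0 ok
  [15] y  {1}  => 1  0->1 ok
  [16] x  {0,2,3,4}  => 3  1->3 ok

0,3,0,3,2,1,0,4,4,1,3,3,0,1,0,1,3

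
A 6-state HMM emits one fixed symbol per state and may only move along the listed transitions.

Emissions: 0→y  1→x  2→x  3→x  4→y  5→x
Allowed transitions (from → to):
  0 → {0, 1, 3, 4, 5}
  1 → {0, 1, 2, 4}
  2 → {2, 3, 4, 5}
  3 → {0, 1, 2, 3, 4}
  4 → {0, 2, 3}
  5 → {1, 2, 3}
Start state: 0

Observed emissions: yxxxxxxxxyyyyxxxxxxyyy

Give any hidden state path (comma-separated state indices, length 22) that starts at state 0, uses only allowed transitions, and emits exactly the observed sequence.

0,5,2,5,2,5,3,3,2,4,0,0,4,2,5,2,5,2,2,4,0,4

  t0 'y' -> {0,4}, take 0 (start)
  t1 'x' -> {1,2,3,5}, take 5 (0->5 ok)
  t2 'x' -> {1,2,3,5}, take 2 (5->2 ok)
  t3 'x' -> {1,2,3,5}, take 5 (2->5 ok)
  t4 'x' -> {1,2,3,5}, take 2 (5->2 ok)
  t5 'x' -> {1,2,3,5}, take 5 (2->5 ok)
  t6 'x' -> {1,2,3,5}, take 3 (5->3 ok)
  t7 'x' -> {1,2,3,5}, take 3 (3->3 ok)
  t8 'x' -> {1,2,3,5}, take 2 (3->2 ok)
  t9 'y' -> {0,4}, take 4 (2->4 ok)
  t10 'y' -> {0,4}, take 0 (4->0 ok)
  t11 'y' -> {0,4}, take 0 (0->0 ok)
  t12 'y' -> {0,4}, take 4 (0->4 ok)
  t13 'x' -> {1,2,3,5}, take 2 (4->2 ok)
  t14 'x' -> {1,2,3,5}, take 5 (2->5 ok)
  t15 'x' -> {1,2,3,5}, take 2 (5->2 ok)
  t16 'x' -> {1,2,3,5}, take 5 (2->5 ok)
  t17 'x' -> {1,2,3,5}, take 2 (5->2 ok)
  t18 'x' -> {1,2,3,5}, take 2 (2->2 ok)
  t19 'y' -> {0,4}, take 4 (2->4 ok)
  t20 'y' -> {0,4}, take 0 (4->0 ok)
  t21 'y' -> {0,4}, take 4 (0->4 ok)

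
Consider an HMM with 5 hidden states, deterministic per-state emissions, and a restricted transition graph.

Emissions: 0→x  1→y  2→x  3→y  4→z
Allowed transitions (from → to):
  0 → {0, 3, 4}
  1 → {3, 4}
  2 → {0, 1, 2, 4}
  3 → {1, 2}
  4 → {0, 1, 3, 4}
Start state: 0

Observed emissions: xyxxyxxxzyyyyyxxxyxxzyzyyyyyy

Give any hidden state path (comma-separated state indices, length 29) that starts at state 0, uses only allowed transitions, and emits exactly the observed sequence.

0,3,2,0,3,2,2,0,4,3,1,3,1,3,2,2,0,3,2,2,4,1,4,1,3,1,3,1,3

  pos 0: x in {0,2}, choose 0; start
  pos 1: y in {1,3}, choose 3; 0->3 ok
  pos 2: x in {0,2}, choose 2; 3->2 ok
  pos 3: x in {0,2}, choose 0; 2->0 ok
  pos 4: y in {1,3}, choose 3; 0->3 ok
  pos 5: x in {0,2}, choose 2; 3->2 ok
  pos 6: x in {0,2}, choose 2; 2->2 ok
  pos 7: x in {0,2}, choose 0; 2->0 ok
  pos 8: z in {4}, choose 4; 0->4 ok
  pos 9: y in {1,3}, choose 3; 4->3 ok
  pos 10: y in {1,3}, choose 1; 3->1 ok
  pos 11: y in {1,3}, choose 3; 1->3 ok
  pos 12: y in {1,3}, choose 1; 3->1 ok
  pos 13: y in {1,3}, choose 3; 1->3 ok
  pos 14: x in {0,2}, choose 2; 3->2 ok
  pos 15: x in {0,2}, choose 2; 2->2 ok
  pos 16: x in {0,2}, choose 0; 2->0 ok
  pos 17: y in {1,3}, choose 3; 0->3 ok
  pos 18: x in {0,2}, choose 2; 3->2 ok
  pos 19: x in {0,2}, choose 2; 2->2 ok
  pos 20: z in {4}, choose 4; 2->4 ok
  pos 21: y in {1,3}, choose 1; 4->1 ok
  pos 22: z in {4}, choose 4; 1->4 ok
  pos 23: y in {1,3}, choose 1; 4->1 ok
  pos 24: y in {1,3}, choose 3; 1->3 ok
  pos 25: y in {1,3}, choose 1; 3->1 ok
  pos 26: y in {1,3}, choose 3; 1->3 ok
  pos 27: y in {1,3}, choose 1; 3->1 ok
  pos 28: y in {1,3}, choose 3; 1->3 ok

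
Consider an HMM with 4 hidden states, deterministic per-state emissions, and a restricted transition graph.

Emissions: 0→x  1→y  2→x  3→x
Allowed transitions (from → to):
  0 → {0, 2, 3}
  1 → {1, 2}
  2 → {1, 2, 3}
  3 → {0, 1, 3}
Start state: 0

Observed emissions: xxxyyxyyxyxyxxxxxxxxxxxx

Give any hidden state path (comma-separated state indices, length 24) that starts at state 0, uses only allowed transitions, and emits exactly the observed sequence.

0,0,2,1,1,2,1,1,2,1,2,1,2,3,0,3,0,3,3,3,3,0,2,3

  [0] x  {0,2,3}  => 0  start
  [1] x  {0,2,3}  => 0  0->0 ok
  [2] x  {0,2,3}  => 2  0->2 ok
  [3] y  {1}  => 1  2->1 ok
  [4] y  {1}  => 1  1->1 ok
  [5] x  {0,2,3}  => 2  1->2 ok
  [6] y  {1}  => 1  2->1 ok
  [7] y  {1}  => 1  1->1 ok
  [8] x  {0,2,3}  => 2  1->2 ok
  [9] y  {1}  => 1  2->1 ok
  [10] x  {0,2,3}  => 2  1->2 ok
  [11] y  {1}  => 1  2->1 ok
  [12] x  {0,2,3}  => 2  1->2 ok
  [13] x  {0,2,3}  => 3  2->3 ok
  [14] x  {0,2,3}  => 0  3->0 ok
  [15] x  {0,2,3}  => 3  0->3 ok
  [16] x  {0,2,3}  => 0  3->0 ok
  [17] x  {0,2,3}  => 3  0->3 ok
  [18] x  {0,2,3}  => 3  3->3 ok
  [19] x  {0,2,3}  => 3  3->3 ok
  [20] x  {0,2,3}  => 3  3->3 ok
  [21] x  {0,2,3}  => 0  3->0 ok
  [22] x  {0,2,3}  => 2  0->2 ok
  [23] x  {0,2,3}  => 3  2->3 ok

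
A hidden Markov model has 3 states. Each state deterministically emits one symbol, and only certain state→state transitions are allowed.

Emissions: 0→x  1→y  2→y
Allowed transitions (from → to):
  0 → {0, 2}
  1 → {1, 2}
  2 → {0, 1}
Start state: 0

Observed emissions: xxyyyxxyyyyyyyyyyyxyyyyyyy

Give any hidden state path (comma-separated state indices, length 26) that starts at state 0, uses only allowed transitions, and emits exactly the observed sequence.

0,0,2,1,2,0,0,2,1,1,1,1,2,1,2,1,1,2,0,2,1,1,2,1,1,2

  [0] x  {0}  => 0  start
  [1] x  {0}  => 0  0->0 ok
  [2] y  {1,2}  => 2  0->2 ok
  [3] y  {1,2}  => 1  2->1 ok
  [4] y  {1,2}  => 2  1->2 ok
  [5] x  {0}  => 0  2->0 ok
  [6] x  {0}  => 0  0->0 ok
  [7] y  {1,2}  => 2  0->2 ok
  [8] y  {1,2}  => 1  2->1 ok
  [9] y  {1,2}  => 1  1->1 ok
  [10] y  {1,2}  => 1  1->1 ok
  [11] y  {1,2}  => 1  1->1 ok
  [12] y  {1,2}  => 2  1->2 ok
  [13] y  {1,2}  => 1  2->1 ok
  [14] y  {1,2}  => 2  1->2 ok
  [15] y  {1,2}  => 1  2->1 ok
  [16] y  {1,2}  => 1  1->1 ok
  [17] y  {1,2}  => 2  1->2 ok
  [18] x  {0}  => 0  2->0 ok
  [19] y  {1,2}  => 2  0->2 ok
  [20] y  {1,2}  => 1  2->1 ok
  [21] y  {1,2}  => 1  1->1 ok
  [22] y  {1,2}  => 2  1->2 ok
  [23] y  {1,2}  => 1  2->1 ok
  [24] y  {1,2}  => 1  1->1 ok
  [25] y  {1,2}  => 2  1->2 ok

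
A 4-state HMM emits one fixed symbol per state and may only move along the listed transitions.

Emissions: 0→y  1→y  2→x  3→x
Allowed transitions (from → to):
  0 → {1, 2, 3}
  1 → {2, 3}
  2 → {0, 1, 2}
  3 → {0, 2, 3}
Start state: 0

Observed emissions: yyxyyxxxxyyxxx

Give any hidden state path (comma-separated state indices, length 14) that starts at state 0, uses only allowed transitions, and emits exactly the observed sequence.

  [0] y  {0,1}  => 0  start
  [1] y  {0,1}  => 1  0->1 ok
  [2] x  {2,3}  => 3  1->3 ok
  [3] y  {0,1}  => 0  3->0 ok
  [4] y  {0,1}  => 1  0->1 ok
  [5] x  {2,3}  => 2  1->2 ok
  [6] x  {2,3}  => 2  2->2 ok
  [7] x  {2,3}  => 2  2->2 ok
  [8] x  {2,3}  => 2  2->2 ok
  [9] y  {0,1}  => 0  2->0 ok
  [10] y  {0,1}  => 1  0->1 ok
  [11] x  {2,3}  => 2  1->2 ok
  [12] x  {2,3}  => 2  2->2 ok
  [13] x  {2,3}  => 2  2->2 ok

0,1,3,0,1,2,2,2,2,0,1,2,2,2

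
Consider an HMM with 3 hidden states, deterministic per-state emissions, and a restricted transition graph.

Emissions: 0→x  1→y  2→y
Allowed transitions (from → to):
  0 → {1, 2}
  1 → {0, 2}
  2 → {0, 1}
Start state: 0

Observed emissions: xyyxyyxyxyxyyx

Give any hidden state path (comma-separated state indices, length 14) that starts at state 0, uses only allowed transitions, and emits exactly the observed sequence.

  [0] x  {0}  => 0  start
  [1] y  {1,2}  => 2  0->2 ok
  [2] y  {1,2}  => 1  2->1 ok
  [3] x  {0}  => 0  1->0 ok
  [4] y  {1,2}  => 1  0->1 ok
  [5] y  {1,2}  => 2  1->2 ok
  [6] x  {0}  => 0  2->0 ok
  [7] y  {1,2}  => 2  0->2 ok
  [8] x  {0}  => 0  2->0 ok
  [9] y  {1,2}  => 1  0->1 ok
  [10] x  {0}  => 0  1->0 ok
  [11] y  {1,2}  => 1  0->1 ok
  [12] y  {1,2}  => 2  1->2 ok
  [13] x  {0}  => 0  2->0 ok

0,2,1,0,1,2,0,2,0,1,0,1,2,0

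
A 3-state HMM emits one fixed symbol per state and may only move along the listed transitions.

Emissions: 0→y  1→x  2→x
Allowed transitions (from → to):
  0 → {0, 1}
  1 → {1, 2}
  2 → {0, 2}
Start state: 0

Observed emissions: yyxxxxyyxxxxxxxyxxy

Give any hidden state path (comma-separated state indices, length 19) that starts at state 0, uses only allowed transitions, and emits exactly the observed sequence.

0,0,1,1,1,2,0,0,1,1,1,2,2,2,2,0,1,2,0

  t0 'y' -> {0}, take 0 (start)
  t1 'y' -> {0}, take 0 (0->0 ok)
  t2 'x' -> {1,2}, take 1 (0->1 ok)
  t3 'x' -> {1,2}, take 1 (1->1 ok)
  t4 'x' -> {1,2}, take 1 (1->1 ok)
  t5 'x' -> {1,2}, take 2 (1->2 ok)
  t6 'y' -> {0}, take 0 (2->0 ok)
  t7 'y' -> {0}, take 0 (0->0 ok)
  t8 'x' -> {1,2}, take 1 (0->1 ok)
  t9 'x' -> {1,2}, take 1 (1->1 ok)
  t10 'x' -> {1,2}, take 1 (1->1 ok)
  t11 'x' -> {1,2}, take 2 (1->2 ok)
  t12 'x' -> {1,2}, take 2 (2->2 ok)
  t13 'x' -> {1,2}, take 2 (2->2 ok)
  t14 'x' -> {1,2}, take 2 (2->2 ok)
  t15 'y' -> {0}, take 0 (2->0 ok)
  t16 'x' -> {1,2}, take 1 (0->1 ok)
  t17 'x' -> {1,2}, take 2 (1->2 ok)
  t18 'y' -> {0}, take 0 (2->0 ok)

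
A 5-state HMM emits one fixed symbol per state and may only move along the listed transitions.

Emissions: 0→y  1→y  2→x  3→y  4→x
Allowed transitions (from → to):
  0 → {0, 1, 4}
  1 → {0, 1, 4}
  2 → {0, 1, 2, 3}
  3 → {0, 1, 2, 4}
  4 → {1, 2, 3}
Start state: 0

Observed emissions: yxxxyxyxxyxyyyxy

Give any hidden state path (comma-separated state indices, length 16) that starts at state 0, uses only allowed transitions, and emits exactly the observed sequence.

0,4,2,2,3,4,1,4,2,0,4,3,0,0,4,3

  pos 0: y in {0,1,3}, choose 0; start
  pos 1: x in {2,4}, choose 4; 0->4 ok
  pos 2: x in {2,4}, choose 2; 4->2 ok
  pos 3: x in {2,4}, choose 2; 2->2 ok
  pos 4: y in {0,1,3}, choose 3; 2->3 ok
  pos 5: x in {2,4}, choose 4; 3->4 ok
  pos 6: y in {0,1,3}, choose 1; 4->1 ok
  pos 7: x in {2,4}, choose 4; 1->4 ok
  pos 8: x in {2,4}, choose 2; 4->2 ok
  pos 9: y in {0,1,3}, choose 0; 2->0 ok
  pos 10: x in {2,4}, choose 4; 0->4 ok
  pos 11: y in {0,1,3}, choose 3; 4->3 ok
  pos 12: y in {0,1,3}, choose 0; 3->0 ok
  pos 13: y in {0,1,3}, choose 0; 0->0 ok
  pos 14: x in {2,4}, choose 4; 0->4 ok
  pos 15: y in {0,1,3}, choose 3; 4->3 ok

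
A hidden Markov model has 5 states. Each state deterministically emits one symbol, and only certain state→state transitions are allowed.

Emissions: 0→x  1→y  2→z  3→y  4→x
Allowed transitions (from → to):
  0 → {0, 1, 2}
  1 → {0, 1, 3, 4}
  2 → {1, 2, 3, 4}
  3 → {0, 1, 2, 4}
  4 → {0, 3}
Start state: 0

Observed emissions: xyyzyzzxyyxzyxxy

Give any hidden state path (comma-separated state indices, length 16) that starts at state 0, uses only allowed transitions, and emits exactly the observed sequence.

  pos 0: x in {0,4}, choose 0; start
  pos 1: y in {1,3}, choose 1; 0->1 ok
  pos 2: y in {1,3}, choose 3; 1->3 ok
  pos 3: z in {2}, choose 2; 3->2 ok
  pos 4: y in {1,3}, choose 3; 2->3 ok
  pos 5: z in {2}, choose 2; 3->2 ok
  pos 6: z in {2}, choose 2; 2->2 ok
  pos 7: x in {0,4}, choose 4; 2->4 ok
  pos 8: y in {1,3}, choose 3; 4->3 ok
  pos 9: y in {1,3}, choose 1; 3->1 ok
  pos 10: x in {0,4}, choose 0; 1->0 ok
  pos 11: z in {2}, choose 2; 0->2 ok
  pos 12: y in {1,3}, choose 3; 2->3 ok
  pos 13: x in {0,4}, choose 0; 3->0 ok
  pos 14: x in {0,4}, choose 0; 0->0 ok
  pos 15: y in {1,3}, choose 1; 0->1 ok

0,1,3,2,3,2,2,4,3,1,0,2,3,0,0,1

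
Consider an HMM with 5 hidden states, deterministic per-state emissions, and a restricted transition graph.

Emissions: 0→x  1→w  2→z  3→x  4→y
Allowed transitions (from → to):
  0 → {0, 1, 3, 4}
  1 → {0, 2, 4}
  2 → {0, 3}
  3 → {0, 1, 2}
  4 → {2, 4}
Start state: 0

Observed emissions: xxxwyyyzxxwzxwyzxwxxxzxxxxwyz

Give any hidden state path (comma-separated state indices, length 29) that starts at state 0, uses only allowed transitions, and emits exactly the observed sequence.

0,3,0,1,4,4,4,2,3,0,1,2,3,1,4,2,0,1,0,0,3,2,0,0,0,0,1,4,2

  pos 0: x in {0,3}, choose 0; start
  pos 1: x in {0,3}, choose 3; 0->3 ok
  pos 2: x in {0,3}, choose 0; 3->0 ok
  pos 3: w in {1}, choose 1; 0->1 ok
  pos 4: y in {4}, choose 4; 1->4 ok
  pos 5: y in {4}, choose 4; 4->4 ok
  pos 6: y in {4}, choose 4; 4->4 ok
  pos 7: z in {2}, choose 2; 4->2 ok
  pos 8: x in {0,3}, choose 3; 2->3 ok
  pos 9: x in {0,3}, choose 0; 3->0 ok
  pos 10: w in {1}, choose 1; 0->1 ok
  pos 11: z in {2}, choose 2; 1->2 ok
  pos 12: x in {0,3}, choose 3; 2->3 ok
  pos 13: w in {1}, choose 1; 3->1 ok
  pos 14: y in {4}, choose 4; 1->4 ok
  pos 15: z in {2}, choose 2; 4->2 ok
  pos 16: x in {0,3}, choose 0; 2->0 ok
  pos 17: w in {1}, choose 1; 0->1 ok
  pos 18: x in {0,3}, choose 0; 1->0 ok
  pos 19: x in {0,3}, choose 0; 0->0 ok
  pos 20: x in {0,3}, choose 3; 0->3 ok
  pos 21: z in {2}, choose 2; 3->2 ok
  pos 22: x in {0,3}, choose 0; 2->0 ok
  pos 23: x in {0,3}, choose 0; 0->0 ok
  pos 24: x in {0,3}, choose 0; 0->0 ok
  pos 25: x in {0,3}, choose 0; 0->0 ok
  pos 26: w in {1}, choose 1; 0->1 ok
  pos 27: y in {4}, choose 4; 1->4 ok
  pos 28: z in {2}, choose 2; 4->2 ok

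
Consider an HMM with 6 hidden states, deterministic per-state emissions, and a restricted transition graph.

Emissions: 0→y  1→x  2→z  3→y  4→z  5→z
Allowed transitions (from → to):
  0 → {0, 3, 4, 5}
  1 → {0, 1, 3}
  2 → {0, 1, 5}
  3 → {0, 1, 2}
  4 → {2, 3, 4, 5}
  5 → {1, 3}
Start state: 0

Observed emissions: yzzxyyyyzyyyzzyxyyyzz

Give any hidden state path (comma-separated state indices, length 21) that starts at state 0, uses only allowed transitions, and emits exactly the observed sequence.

0,4,5,1,0,0,0,0,5,3,0,0,4,4,3,1,0,3,0,4,5

  0: obs=y cand={0,3} pick 0 [start]
  1: obs=z cand={2,4,5} pick 4 [0->4 ok]
  2: obs=z cand={2,4,5} pick 5 [4->5 ok]
  3: obs=x cand={1} pick 1 [5->1 ok]
  4: obs=y cand={0,3} pick 0 [1->0 ok]
  5: obs=y cand={0,3} pick 0 [0->0 ok]
  6: obs=y cand={0,3} pick 0 [0->0 ok]
  7: obs=y cand={0,3} pick 0 [0->0 ok]
  8: obs=z cand={2,4,5} pick 5 [0->5 ok]
  9: obs=y cand={0,3} pick 3 [5->3 ok]
  10: obs=y cand={0,3} pick 0 [3->0 ok]
  11: obs=y cand={0,3} pick 0 [0->0 ok]
  12: obs=z cand={2,4,5} pick 4 [0->4 ok]
  13: obs=z cand={2,4,5} pick 4 [4->4 ok]
  14: obs=y cand={0,3} pick 3 [4->3 ok]
  15: obs=x cand={1} pick 1 [3->1 ok]
  16: obs=y cand={0,3} pick 0 [1->0 ok]
  17: obs=y cand={0,3} pick 3 [0->3 ok]
  18: obs=y cand={0,3} pick 0 [3->0 ok]
  19: obs=z cand={2,4,5} pick 4 [0->4 ok]
  20: obs=z cand={2,4,5} pick 5 [4->5 ok]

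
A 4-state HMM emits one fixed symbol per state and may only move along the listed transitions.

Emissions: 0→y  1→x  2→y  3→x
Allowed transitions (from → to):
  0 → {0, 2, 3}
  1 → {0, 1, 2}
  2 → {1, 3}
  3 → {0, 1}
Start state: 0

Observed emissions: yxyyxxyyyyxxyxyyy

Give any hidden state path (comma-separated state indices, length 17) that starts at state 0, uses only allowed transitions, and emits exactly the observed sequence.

0,3,0,2,1,1,0,0,0,2,3,1,2,3,0,0,0

  t0 'y' -> {0,2}, take 0 (start)
  t1 'x' -> {1,3}, take 3 (0->3 ok)
  t2 'y' -> {0,2}, take 0 (3->0 ok)
  t3 'y' -> {0,2}, take 2 (0->2 ok)
  t4 'x' -> {1,3}, take 1 (2->1 ok)
  t5 'x' -> {1,3}, take 1 (1->1 ok)
  t6 'y' -> {0,2}, take 0 (1->0 ok)
  t7 'y' -> {0,2}, take 0 (0->0 ok)
  t8 'y' -> {0,2}, take 0 (0->0 ok)
  t9 'y' -> {0,2}, take 2 (0->2 ok)
  t10 'x' -> {1,3}, take 3 (2->3 ok)
  t11 'x' -> {1,3}, take 1 (3->1 ok)
  t12 'y' -> {0,2}, take 2 (1->2 ok)
  t13 'x' -> {1,3}, take 3 (2->3 ok)
  t14 'y' -> {0,2}, take 0 (3->0 ok)
  t15 'y' -> {0,2}, take 0 (0->0 ok)
  t16 'y' -> {0,2}, take 0 (0->0 ok)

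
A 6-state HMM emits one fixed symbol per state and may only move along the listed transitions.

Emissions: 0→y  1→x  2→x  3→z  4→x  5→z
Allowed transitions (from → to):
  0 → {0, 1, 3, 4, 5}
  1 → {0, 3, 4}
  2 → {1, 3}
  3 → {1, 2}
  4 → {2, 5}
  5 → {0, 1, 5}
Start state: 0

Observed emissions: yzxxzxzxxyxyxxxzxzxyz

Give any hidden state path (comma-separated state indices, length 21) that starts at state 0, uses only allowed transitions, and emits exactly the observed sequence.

  t0 'y' -> {0}, take 0 (start)
  t1 'z' -> {3,5}, take 3 (0->3 ok)
  t2 'x' -> {1,2,4}, take 2 (3->2 ok)
  t3 'x' -> {1,2,4}, take 1 (2->1 ok)
  t4 'z' -> {3,5}, take 3 (1->3 ok)
  t5 'x' -> {1,2,4}, take 1 (3->1 ok)
  t6 'z' -> {3,5}, take 3 (1->3 ok)
  t7 'x' -> {1,2,4}, take 2 (3->2 ok)
  t8 'x' -> {1,2,4}, take 1 (2->1 ok)
  t9 'y' -> {0}, take 0 (1->0 ok)
  t10 'x' -> {1,2,4}, take 1 (0->1 ok)
  t11 'y' -> {0}, take 0 (1->0 ok)
  t12 'x' -> {1,2,4}, take 1 (0->1 ok)
  t13 'x' -> {1,2,4}, take 4 (1->4 ok)
  t14 'x' -> {1,2,4}, take 2 (4->2 ok)
  t15 'z' -> {3,5}, take 3 (2->3 ok)
  t16 'x' -> {1,2,4}, take 2 (3->2 ok)
  t17 'z' -> {3,5}, take 3 (2->3 ok)
  t18 'x' -> {1,2,4}, take 1 (3->1 ok)
  t19 'y' -> {0}, take 0 (1->0 ok)
  t20 'z' -> {3,5}, take 3 (0->3 ok)

0,3,2,1,3,1,3,2,1,0,1,0,1,4,2,3,2,3,1,0,3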